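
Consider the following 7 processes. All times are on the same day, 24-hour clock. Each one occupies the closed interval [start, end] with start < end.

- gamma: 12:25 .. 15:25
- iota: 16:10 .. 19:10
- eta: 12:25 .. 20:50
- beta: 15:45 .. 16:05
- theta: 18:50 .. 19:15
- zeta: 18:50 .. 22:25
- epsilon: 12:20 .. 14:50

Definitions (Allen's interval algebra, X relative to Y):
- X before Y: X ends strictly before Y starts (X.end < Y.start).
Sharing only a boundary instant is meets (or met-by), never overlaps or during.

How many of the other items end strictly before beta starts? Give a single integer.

2

Target beta = [15:45, 16:05].
epsilon [12:20, 14:50] → before → counts.
eta [12:25, 20:50] → contains → no.
gamma [12:25, 15:25] → before → counts.
iota [16:10, 19:10] → after → no.
theta [18:50, 19:15] → after → no.
zeta [18:50, 22:25] → after → no.
Total: 2.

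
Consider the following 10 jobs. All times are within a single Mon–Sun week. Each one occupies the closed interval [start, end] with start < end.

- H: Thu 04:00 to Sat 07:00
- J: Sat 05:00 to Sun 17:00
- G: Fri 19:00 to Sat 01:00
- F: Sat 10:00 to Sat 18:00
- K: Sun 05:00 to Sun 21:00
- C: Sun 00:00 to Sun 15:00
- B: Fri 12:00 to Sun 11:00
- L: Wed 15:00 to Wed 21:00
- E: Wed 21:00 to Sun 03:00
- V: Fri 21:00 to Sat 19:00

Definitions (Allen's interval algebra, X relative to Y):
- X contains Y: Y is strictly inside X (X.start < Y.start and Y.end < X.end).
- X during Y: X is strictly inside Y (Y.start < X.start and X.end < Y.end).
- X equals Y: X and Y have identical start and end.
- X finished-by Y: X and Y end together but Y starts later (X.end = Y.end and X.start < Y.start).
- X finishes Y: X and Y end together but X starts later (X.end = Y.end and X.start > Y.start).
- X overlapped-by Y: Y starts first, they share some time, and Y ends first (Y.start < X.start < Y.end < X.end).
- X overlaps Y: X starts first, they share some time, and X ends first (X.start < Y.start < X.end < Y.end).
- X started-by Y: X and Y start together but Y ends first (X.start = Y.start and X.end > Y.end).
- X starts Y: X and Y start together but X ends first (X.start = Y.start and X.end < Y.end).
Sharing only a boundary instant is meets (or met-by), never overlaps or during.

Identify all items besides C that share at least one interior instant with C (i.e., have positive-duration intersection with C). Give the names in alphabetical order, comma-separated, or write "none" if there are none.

Target C = [Sun 00:00, Sun 15:00].
B [Fri 12:00, Sun 11:00] → overlaps → yes.
E [Wed 21:00, Sun 03:00] → overlaps → yes.
F [Sat 10:00, Sat 18:00] → before → no.
G [Fri 19:00, Sat 01:00] → before → no.
H [Thu 04:00, Sat 07:00] → before → no.
J [Sat 05:00, Sun 17:00] → contains → yes.
K [Sun 05:00, Sun 21:00] → overlapped-by → yes.
L [Wed 15:00, Wed 21:00] → before → no.
V [Fri 21:00, Sat 19:00] → before → no.
Result: B, E, J, K.

B, E, J, K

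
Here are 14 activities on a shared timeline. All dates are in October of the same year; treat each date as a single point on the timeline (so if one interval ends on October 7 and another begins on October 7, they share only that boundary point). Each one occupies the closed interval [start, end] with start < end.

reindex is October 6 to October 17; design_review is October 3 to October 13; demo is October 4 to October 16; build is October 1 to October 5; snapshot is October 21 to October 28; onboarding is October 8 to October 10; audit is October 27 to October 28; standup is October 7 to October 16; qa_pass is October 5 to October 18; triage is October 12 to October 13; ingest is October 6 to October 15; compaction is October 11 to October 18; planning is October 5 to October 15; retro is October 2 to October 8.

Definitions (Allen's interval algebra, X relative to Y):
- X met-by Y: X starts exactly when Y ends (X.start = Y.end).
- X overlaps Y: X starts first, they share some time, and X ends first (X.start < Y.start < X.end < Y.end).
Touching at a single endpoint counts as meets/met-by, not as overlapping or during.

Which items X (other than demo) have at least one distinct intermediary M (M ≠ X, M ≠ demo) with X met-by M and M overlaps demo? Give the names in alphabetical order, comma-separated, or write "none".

Target demo = [October 4, October 16].
Intermediaries M with M overlaps demo: build, design_review, retro.
Via build — items with X met-by build: planning, qa_pass.
Via design_review — items with X met-by design_review: none.
Via retro — items with X met-by retro: onboarding.
Union: onboarding, planning, qa_pass.

onboarding, planning, qa_pass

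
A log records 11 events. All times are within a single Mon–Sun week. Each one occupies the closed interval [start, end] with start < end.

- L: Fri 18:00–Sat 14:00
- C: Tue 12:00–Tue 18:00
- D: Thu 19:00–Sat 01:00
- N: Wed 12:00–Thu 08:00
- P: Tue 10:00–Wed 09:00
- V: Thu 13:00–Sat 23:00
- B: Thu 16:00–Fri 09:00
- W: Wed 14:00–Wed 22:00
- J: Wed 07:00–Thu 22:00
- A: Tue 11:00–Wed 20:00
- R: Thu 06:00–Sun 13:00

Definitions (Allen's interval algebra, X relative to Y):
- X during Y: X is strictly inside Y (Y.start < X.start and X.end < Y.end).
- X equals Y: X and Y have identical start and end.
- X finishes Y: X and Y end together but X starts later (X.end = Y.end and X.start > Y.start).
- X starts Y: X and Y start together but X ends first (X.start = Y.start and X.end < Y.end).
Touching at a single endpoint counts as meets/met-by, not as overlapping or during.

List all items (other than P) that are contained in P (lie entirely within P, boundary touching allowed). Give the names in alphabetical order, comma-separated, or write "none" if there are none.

Target P = [Tue 10:00, Wed 09:00].
A [Tue 11:00, Wed 20:00] → overlapped-by → no.
B [Thu 16:00, Fri 09:00] → after → no.
C [Tue 12:00, Tue 18:00] → during → yes.
D [Thu 19:00, Sat 01:00] → after → no.
J [Wed 07:00, Thu 22:00] → overlapped-by → no.
L [Fri 18:00, Sat 14:00] → after → no.
N [Wed 12:00, Thu 08:00] → after → no.
R [Thu 06:00, Sun 13:00] → after → no.
V [Thu 13:00, Sat 23:00] → after → no.
W [Wed 14:00, Wed 22:00] → after → no.
Result: C.

C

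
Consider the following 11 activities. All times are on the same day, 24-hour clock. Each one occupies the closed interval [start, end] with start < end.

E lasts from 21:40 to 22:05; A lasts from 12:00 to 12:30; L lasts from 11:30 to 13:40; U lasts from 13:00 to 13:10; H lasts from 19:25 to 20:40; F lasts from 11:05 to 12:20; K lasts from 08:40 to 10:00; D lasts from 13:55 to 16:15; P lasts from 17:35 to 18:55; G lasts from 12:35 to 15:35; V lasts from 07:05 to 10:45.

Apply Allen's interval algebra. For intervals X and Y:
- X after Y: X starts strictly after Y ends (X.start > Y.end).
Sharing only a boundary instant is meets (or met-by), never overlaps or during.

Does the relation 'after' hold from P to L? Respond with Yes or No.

P = [17:35, 18:55], L = [11:30, 13:40].
Actual relation of P to L: after.
Asked whether 'after' holds → Yes.

Yes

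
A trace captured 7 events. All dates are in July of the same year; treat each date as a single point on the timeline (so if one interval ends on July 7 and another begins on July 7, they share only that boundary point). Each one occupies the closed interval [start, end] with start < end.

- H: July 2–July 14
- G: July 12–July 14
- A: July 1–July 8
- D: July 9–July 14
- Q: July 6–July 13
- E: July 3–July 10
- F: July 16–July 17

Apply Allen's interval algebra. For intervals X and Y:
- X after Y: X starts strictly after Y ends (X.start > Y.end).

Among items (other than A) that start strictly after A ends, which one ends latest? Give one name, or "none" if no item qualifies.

Target A = [July 1, July 8].
D [July 9, July 14] → after → candidate.
E [July 3, July 10] → overlapped-by → excluded.
F [July 16, July 17] → after → candidate.
G [July 12, July 14] → after → candidate.
H [July 2, July 14] → overlapped-by → excluded.
Q [July 6, July 13] → overlapped-by → excluded.
Among candidates, latest end is July 17 → F.

F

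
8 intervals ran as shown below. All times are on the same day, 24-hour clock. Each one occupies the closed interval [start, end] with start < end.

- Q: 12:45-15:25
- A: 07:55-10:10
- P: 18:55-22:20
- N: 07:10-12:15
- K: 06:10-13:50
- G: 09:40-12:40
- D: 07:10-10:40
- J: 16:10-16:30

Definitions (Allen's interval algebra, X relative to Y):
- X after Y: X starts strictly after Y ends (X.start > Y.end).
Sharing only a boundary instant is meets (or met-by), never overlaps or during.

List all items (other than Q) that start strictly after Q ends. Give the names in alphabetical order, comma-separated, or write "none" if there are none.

J, P

Target Q = [12:45, 15:25].
A [07:55, 10:10] → before → no.
D [07:10, 10:40] → before → no.
G [09:40, 12:40] → before → no.
J [16:10, 16:30] → after → yes.
K [06:10, 13:50] → overlaps → no.
N [07:10, 12:15] → before → no.
P [18:55, 22:20] → after → yes.
Result: J, P.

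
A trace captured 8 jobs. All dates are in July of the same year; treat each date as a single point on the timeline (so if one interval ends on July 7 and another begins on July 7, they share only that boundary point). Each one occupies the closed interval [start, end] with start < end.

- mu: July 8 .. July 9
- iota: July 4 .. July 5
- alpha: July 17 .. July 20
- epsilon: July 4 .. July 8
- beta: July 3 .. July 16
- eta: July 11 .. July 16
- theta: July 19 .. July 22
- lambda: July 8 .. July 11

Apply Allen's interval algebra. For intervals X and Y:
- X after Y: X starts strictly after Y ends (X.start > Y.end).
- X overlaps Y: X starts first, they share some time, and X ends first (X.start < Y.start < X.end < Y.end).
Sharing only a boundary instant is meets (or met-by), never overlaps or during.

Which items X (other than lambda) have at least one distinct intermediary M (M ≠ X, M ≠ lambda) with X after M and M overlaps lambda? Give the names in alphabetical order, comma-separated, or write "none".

none

Target lambda = [July 8, July 11].
Intermediaries M with M overlaps lambda: none.
Union: none.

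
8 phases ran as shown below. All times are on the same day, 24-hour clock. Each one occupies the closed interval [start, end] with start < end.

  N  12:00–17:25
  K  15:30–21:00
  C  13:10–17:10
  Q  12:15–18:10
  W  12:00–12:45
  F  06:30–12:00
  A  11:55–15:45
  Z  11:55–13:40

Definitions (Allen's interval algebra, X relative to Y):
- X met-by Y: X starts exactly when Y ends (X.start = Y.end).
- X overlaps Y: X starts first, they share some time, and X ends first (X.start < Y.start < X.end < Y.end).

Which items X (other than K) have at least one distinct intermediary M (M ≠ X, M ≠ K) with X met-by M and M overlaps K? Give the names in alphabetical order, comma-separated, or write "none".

none

Target K = [15:30, 21:00].
Intermediaries M with M overlaps K: A, C, N, Q.
Via A — items with X met-by A: none.
Via C — items with X met-by C: none.
Via N — items with X met-by N: none.
Via Q — items with X met-by Q: none.
Union: none.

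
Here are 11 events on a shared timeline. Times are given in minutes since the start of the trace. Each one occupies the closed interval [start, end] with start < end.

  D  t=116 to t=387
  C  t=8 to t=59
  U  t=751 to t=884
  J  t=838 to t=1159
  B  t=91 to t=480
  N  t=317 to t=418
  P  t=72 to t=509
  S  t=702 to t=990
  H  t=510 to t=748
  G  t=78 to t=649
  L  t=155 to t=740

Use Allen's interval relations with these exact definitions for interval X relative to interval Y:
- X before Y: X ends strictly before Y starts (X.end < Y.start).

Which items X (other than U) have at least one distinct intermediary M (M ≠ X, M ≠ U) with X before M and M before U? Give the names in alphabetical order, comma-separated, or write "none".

Target U = [t=751, t=884].
Intermediaries M with M before U: B, C, D, G, H, L, N, P.
Via B — items with X before B: C.
Via C — items with X before C: none.
Via D — items with X before D: C.
Via G — items with X before G: C.
Via H — items with X before H: B, C, D, N, P.
Via L — items with X before L: C.
Via N — items with X before N: C.
Via P — items with X before P: C.
Union: B, C, D, N, P.

B, C, D, N, P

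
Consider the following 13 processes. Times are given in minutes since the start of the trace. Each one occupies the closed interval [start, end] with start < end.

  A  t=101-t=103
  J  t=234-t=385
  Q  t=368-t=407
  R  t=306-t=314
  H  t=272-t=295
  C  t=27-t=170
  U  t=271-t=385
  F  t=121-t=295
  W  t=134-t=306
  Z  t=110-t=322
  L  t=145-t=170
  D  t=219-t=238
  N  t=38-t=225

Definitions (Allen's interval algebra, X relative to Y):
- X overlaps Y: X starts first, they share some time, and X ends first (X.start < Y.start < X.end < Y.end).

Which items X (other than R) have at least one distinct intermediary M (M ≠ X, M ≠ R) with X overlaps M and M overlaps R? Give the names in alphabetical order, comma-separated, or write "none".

Target R = [t=306, t=314].
Intermediaries M with M overlaps R: none.
Union: none.

none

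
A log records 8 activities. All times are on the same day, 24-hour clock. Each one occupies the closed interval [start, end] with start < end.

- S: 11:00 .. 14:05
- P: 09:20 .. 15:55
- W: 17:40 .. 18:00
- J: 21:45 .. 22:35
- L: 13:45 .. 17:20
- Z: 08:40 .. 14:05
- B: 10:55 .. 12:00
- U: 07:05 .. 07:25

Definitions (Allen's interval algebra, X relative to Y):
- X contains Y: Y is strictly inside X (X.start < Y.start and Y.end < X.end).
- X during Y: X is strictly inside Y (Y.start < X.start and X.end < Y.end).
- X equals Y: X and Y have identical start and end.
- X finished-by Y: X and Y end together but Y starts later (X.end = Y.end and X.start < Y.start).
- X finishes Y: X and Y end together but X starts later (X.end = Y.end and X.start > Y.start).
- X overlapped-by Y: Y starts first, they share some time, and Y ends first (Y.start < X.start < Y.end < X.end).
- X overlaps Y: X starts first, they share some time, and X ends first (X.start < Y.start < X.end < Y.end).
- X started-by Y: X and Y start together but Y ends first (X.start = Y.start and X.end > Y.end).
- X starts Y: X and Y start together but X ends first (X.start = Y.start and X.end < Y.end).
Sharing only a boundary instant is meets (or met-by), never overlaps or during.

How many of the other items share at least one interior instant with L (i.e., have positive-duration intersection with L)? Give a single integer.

3

Target L = [13:45, 17:20].
B [10:55, 12:00] → before → no.
J [21:45, 22:35] → after → no.
P [09:20, 15:55] → overlaps → counts.
S [11:00, 14:05] → overlaps → counts.
U [07:05, 07:25] → before → no.
W [17:40, 18:00] → after → no.
Z [08:40, 14:05] → overlaps → counts.
Total: 3.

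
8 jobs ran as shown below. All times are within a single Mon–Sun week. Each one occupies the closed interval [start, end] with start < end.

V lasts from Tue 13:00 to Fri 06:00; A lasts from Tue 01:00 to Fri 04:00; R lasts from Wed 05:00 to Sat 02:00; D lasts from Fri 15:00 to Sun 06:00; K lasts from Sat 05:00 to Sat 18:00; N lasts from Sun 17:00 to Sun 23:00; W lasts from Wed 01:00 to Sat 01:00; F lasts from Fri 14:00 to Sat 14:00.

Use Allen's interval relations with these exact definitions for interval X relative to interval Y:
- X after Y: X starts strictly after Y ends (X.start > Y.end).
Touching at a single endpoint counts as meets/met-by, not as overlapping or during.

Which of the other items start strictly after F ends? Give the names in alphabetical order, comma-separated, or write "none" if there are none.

N

Target F = [Fri 14:00, Sat 14:00].
A [Tue 01:00, Fri 04:00] → before → no.
D [Fri 15:00, Sun 06:00] → overlapped-by → no.
K [Sat 05:00, Sat 18:00] → overlapped-by → no.
N [Sun 17:00, Sun 23:00] → after → yes.
R [Wed 05:00, Sat 02:00] → overlaps → no.
V [Tue 13:00, Fri 06:00] → before → no.
W [Wed 01:00, Sat 01:00] → overlaps → no.
Result: N.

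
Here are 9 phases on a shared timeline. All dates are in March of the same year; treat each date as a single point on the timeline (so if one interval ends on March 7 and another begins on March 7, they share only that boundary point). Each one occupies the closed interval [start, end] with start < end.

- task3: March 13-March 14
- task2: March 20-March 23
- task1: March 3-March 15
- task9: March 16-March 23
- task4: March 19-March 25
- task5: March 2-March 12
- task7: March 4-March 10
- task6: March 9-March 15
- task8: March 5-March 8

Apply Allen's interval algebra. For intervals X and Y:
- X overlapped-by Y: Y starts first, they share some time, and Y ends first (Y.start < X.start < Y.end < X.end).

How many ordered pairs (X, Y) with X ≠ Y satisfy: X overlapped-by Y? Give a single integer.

Checking all 72 ordered pairs for relation 'overlapped-by'; matching pairs in alphabetical order:
(task1, task5): task1 overlapped-by task5 ✓
(task4, task9): task4 overlapped-by task9 ✓
(task6, task5): task6 overlapped-by task5 ✓
(task6, task7): task6 overlapped-by task7 ✓
Count: 4.

4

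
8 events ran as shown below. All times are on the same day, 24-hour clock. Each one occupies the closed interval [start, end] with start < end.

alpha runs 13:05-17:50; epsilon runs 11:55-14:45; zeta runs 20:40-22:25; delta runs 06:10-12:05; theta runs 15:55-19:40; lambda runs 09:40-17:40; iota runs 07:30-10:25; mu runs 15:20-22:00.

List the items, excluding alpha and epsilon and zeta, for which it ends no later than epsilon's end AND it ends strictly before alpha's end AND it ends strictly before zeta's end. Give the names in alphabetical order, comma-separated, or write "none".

delta, iota

Conditions: its end is no later than epsilon's end (X.end <= 14:45) AND its end is strictly before alpha's end (X.end < 17:50) AND its end is strictly before zeta's end (X.end < 22:25).
delta: end 12:05 <= 14:45? ✓; end 12:05 < 17:50? ✓; end 12:05 < 22:25? ✓ → yes.
iota: end 10:25 <= 14:45? ✓; end 10:25 < 17:50? ✓; end 10:25 < 22:25? ✓ → yes.
lambda: end 17:40 <= 14:45? ✗; end 17:40 < 17:50? ✓; end 17:40 < 22:25? ✓ → no.
mu: end 22:00 <= 14:45? ✗; end 22:00 < 17:50? ✗; end 22:00 < 22:25? ✓ → no.
theta: end 19:40 <= 14:45? ✗; end 19:40 < 17:50? ✗; end 19:40 < 22:25? ✓ → no.
Result: delta, iota.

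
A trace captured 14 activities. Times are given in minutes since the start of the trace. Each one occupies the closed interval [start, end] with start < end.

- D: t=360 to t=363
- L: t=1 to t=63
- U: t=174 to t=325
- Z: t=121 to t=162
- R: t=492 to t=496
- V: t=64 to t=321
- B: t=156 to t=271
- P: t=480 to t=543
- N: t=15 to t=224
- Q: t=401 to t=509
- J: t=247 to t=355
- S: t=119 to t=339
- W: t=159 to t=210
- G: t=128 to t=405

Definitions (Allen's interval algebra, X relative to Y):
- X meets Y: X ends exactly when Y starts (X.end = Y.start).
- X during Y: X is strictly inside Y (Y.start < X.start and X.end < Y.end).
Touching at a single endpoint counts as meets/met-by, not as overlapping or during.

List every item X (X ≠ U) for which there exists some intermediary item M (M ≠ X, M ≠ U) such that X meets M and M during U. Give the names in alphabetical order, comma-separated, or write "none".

Target U = [t=174, t=325].
Intermediaries M with M during U: none.
Union: none.

none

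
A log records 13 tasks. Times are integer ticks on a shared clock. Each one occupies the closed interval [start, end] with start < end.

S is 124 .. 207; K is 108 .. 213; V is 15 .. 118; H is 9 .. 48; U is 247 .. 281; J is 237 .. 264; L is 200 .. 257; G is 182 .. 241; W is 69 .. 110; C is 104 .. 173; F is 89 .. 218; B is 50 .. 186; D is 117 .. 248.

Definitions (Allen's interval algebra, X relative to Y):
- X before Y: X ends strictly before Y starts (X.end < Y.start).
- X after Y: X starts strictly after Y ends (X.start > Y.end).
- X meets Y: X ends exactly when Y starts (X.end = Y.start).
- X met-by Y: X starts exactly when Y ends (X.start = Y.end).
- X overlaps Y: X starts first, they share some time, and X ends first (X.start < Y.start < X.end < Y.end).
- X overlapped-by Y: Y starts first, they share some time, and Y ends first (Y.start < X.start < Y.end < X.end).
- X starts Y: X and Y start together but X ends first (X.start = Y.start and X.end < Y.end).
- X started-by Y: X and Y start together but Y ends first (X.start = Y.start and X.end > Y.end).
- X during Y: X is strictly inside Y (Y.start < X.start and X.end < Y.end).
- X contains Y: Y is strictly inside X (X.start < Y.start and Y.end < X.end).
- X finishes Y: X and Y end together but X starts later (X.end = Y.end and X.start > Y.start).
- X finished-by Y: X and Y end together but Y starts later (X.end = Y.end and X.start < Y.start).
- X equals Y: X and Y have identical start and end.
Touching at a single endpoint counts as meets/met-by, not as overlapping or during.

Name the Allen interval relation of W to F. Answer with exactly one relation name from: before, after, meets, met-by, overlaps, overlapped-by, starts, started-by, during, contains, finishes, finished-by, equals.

overlaps

W = [69, 110]; F = [89, 218].
Compare endpoints: W.start < F.start, W.start < F.end, W.end > F.start, W.end < F.end.
That pattern is 'overlaps'.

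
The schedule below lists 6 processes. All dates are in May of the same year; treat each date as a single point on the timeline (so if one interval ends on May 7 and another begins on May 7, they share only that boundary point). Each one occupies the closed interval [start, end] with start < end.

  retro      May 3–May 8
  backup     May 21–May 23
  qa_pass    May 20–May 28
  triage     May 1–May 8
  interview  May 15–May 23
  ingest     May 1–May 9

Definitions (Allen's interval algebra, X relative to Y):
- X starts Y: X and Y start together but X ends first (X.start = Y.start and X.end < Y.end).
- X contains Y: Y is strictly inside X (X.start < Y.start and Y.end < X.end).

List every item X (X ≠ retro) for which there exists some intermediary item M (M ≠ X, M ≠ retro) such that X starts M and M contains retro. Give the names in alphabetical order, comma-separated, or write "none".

Target retro = [May 3, May 8].
Intermediaries M with M contains retro: ingest.
Via ingest — items with X starts ingest: triage.
Union: triage.

triage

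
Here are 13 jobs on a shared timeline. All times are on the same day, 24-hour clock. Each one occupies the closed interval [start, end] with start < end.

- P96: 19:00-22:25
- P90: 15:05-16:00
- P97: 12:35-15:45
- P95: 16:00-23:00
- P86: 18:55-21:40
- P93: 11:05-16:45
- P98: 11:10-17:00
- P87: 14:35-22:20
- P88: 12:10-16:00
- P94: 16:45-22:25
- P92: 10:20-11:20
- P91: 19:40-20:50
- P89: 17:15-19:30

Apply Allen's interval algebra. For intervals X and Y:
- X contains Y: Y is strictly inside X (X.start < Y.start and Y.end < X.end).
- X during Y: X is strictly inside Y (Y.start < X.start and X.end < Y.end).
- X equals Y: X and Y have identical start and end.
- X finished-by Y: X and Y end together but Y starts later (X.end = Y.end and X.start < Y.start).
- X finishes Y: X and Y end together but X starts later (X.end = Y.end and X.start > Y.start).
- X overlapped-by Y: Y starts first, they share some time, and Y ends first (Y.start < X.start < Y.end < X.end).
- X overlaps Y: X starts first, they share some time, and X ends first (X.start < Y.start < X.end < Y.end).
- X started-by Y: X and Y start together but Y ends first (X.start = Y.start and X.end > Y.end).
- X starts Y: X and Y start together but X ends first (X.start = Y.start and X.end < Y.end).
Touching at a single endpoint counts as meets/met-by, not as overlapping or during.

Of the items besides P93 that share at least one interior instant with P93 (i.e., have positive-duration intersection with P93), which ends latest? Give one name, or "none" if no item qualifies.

P95

Target P93 = [11:05, 16:45].
P86 [18:55, 21:40] → after → excluded.
P87 [14:35, 22:20] → overlapped-by → candidate.
P88 [12:10, 16:00] → during → candidate.
P89 [17:15, 19:30] → after → excluded.
P90 [15:05, 16:00] → during → candidate.
P91 [19:40, 20:50] → after → excluded.
P92 [10:20, 11:20] → overlaps → candidate.
P94 [16:45, 22:25] → met-by → excluded.
P95 [16:00, 23:00] → overlapped-by → candidate.
P96 [19:00, 22:25] → after → excluded.
P97 [12:35, 15:45] → during → candidate.
P98 [11:10, 17:00] → overlapped-by → candidate.
Among candidates, latest end is 23:00 → P95.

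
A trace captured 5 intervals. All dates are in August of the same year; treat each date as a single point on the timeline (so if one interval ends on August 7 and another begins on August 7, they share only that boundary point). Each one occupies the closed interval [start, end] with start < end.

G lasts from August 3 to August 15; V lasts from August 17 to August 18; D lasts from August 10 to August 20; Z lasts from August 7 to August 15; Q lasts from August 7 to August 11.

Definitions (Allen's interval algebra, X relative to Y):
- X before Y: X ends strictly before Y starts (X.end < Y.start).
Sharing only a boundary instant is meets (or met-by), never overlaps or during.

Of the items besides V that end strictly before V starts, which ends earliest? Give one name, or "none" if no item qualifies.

Q

Target V = [August 17, August 18].
D [August 10, August 20] → contains → excluded.
G [August 3, August 15] → before → candidate.
Q [August 7, August 11] → before → candidate.
Z [August 7, August 15] → before → candidate.
Among candidates, earliest end is August 11 → Q.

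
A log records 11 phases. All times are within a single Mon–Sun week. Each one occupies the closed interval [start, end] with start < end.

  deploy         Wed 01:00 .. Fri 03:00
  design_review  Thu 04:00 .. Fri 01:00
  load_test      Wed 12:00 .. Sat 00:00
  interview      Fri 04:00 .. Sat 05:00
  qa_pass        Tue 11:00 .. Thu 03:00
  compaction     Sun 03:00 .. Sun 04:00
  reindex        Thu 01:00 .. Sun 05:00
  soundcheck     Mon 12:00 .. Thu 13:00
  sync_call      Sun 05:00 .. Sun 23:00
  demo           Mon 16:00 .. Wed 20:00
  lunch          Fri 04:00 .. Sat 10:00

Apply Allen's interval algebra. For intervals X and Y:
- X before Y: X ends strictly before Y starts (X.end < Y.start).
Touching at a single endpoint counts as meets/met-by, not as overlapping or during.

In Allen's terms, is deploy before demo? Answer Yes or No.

No

deploy = [Wed 01:00, Fri 03:00], demo = [Mon 16:00, Wed 20:00].
Actual relation of deploy to demo: overlapped-by.
Asked whether 'before' holds → No.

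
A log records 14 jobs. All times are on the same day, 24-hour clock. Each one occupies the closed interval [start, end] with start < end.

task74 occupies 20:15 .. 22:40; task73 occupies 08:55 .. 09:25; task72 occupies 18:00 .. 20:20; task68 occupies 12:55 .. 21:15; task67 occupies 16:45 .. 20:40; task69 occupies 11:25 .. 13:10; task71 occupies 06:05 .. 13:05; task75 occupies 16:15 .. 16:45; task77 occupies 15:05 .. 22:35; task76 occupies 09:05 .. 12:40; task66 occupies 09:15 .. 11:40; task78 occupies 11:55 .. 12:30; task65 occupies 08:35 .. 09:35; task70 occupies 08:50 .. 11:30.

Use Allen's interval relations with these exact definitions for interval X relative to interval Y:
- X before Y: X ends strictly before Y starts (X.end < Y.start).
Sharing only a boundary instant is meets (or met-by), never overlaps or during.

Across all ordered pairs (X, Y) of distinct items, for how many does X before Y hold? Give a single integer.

Checking all 182 ordered pairs for relation 'before'; matching pairs in alphabetical order:
(task65, task67): task65 before task67 ✓
(task65, task68): task65 before task68 ✓
(task65, task69): task65 before task69 ✓
(task65, task72): task65 before task72 ✓
(task65, task74): task65 before task74 ✓
(task65, task75): task65 before task75 ✓
(task65, task77): task65 before task77 ✓
(task65, task78): task65 before task78 ✓
(task66, task67): task66 before task67 ✓
(task66, task68): task66 before task68 ✓
(task66, task72): task66 before task72 ✓
(task66, task74): task66 before task74 ✓
(task66, task75): task66 before task75 ✓
(task66, task77): task66 before task77 ✓
(task66, task78): task66 before task78 ✓
(task69, task67): task69 before task67 ✓
(task69, task72): task69 before task72 ✓
(task69, task74): task69 before task74 ✓
(task69, task75): task69 before task75 ✓
(task69, task77): task69 before task77 ✓
(task70, task67): task70 before task67 ✓
(task70, task68): task70 before task68 ✓
(task70, task72): task70 before task72 ✓
(task70, task74): task70 before task74 ✓
... plus 30 further pairs not listed.
Count: 54.

54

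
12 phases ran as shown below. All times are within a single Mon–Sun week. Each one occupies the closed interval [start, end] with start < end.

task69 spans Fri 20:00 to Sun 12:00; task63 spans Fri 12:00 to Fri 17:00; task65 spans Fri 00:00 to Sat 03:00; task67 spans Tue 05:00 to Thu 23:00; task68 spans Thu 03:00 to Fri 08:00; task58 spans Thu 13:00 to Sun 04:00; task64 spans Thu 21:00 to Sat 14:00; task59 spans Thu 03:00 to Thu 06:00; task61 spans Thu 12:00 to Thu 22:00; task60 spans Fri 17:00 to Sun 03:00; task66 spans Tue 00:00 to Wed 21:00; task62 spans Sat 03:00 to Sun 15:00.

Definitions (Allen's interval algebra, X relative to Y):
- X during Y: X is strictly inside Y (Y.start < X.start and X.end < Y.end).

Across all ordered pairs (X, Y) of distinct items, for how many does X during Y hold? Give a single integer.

Checking all 132 ordered pairs for relation 'during'; matching pairs in alphabetical order:
(task59, task67): task59 during task67 ✓
(task60, task58): task60 during task58 ✓
(task61, task67): task61 during task67 ✓
(task61, task68): task61 during task68 ✓
(task63, task58): task63 during task58 ✓
(task63, task64): task63 during task64 ✓
(task63, task65): task63 during task65 ✓
(task64, task58): task64 during task58 ✓
(task65, task58): task65 during task58 ✓
(task65, task64): task65 during task64 ✓
Count: 10.

10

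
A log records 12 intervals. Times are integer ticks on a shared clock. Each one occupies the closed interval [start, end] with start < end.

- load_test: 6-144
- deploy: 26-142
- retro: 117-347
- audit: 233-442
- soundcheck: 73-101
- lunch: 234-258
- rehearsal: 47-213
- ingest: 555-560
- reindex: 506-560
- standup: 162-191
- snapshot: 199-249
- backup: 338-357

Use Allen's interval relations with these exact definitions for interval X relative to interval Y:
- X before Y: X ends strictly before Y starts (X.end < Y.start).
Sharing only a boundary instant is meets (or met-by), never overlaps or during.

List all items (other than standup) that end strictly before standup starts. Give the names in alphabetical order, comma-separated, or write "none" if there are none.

deploy, load_test, soundcheck

Target standup = [162, 191].
audit [233, 442] → after → no.
backup [338, 357] → after → no.
deploy [26, 142] → before → yes.
ingest [555, 560] → after → no.
load_test [6, 144] → before → yes.
lunch [234, 258] → after → no.
rehearsal [47, 213] → contains → no.
reindex [506, 560] → after → no.
retro [117, 347] → contains → no.
snapshot [199, 249] → after → no.
soundcheck [73, 101] → before → yes.
Result: deploy, load_test, soundcheck.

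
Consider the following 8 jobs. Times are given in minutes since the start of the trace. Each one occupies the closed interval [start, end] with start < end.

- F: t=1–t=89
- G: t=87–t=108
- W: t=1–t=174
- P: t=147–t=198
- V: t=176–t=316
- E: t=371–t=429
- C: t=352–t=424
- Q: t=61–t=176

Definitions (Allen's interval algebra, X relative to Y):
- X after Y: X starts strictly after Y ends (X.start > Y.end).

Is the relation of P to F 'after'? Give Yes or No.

Yes

P = [t=147, t=198], F = [t=1, t=89].
Actual relation of P to F: after.
Asked whether 'after' holds → Yes.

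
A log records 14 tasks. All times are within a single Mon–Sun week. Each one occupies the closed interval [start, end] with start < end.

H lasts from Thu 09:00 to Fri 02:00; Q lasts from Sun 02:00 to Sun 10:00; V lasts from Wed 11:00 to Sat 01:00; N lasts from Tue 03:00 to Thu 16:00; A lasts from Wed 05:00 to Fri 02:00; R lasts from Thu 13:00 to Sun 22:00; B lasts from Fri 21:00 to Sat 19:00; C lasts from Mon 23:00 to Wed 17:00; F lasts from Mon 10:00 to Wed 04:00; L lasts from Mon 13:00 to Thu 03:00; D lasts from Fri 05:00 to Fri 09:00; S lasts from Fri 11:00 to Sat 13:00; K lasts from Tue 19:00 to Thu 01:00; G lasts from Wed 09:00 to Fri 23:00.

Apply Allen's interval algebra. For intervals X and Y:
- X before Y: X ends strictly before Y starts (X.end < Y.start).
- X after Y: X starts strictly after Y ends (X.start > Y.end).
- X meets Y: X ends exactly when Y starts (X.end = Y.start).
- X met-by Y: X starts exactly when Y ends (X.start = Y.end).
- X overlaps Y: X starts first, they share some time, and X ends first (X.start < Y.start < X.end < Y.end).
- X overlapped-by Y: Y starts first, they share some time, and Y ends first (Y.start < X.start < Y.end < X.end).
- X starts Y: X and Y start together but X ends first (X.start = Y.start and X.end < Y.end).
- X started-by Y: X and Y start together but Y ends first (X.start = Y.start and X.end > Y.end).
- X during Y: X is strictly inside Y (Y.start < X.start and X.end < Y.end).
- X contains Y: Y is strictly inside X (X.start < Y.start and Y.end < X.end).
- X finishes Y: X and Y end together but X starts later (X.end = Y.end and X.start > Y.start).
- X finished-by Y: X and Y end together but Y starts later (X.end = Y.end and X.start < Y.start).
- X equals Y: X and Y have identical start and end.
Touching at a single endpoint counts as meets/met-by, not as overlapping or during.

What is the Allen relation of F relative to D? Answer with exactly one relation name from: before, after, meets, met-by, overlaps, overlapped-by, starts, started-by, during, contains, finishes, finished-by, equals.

before

F = [Mon 10:00, Wed 04:00]; D = [Fri 05:00, Fri 09:00].
Compare endpoints: F.start < D.start, F.start < D.end, F.end < D.start, F.end < D.end.
That pattern is 'before'.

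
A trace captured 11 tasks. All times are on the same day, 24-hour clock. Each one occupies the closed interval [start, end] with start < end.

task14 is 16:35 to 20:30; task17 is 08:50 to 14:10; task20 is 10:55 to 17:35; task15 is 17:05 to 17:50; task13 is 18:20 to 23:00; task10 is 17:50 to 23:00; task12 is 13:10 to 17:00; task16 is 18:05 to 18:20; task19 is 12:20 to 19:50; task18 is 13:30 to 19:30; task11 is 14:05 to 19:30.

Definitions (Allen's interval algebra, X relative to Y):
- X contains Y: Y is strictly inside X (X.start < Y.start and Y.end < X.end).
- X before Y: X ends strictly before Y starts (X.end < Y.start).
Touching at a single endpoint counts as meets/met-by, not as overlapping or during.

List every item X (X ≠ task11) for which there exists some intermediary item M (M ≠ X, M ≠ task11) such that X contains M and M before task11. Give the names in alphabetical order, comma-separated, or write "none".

Target task11 = [14:05, 19:30].
Intermediaries M with M before task11: none.
Union: none.

none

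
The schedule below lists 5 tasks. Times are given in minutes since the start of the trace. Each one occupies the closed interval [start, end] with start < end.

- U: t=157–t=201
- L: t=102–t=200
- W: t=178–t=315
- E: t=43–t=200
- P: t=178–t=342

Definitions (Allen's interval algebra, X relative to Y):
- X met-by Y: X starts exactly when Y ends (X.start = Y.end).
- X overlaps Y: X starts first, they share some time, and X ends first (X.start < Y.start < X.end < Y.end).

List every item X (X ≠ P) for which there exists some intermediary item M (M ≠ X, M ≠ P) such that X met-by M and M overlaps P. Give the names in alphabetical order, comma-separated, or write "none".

Target P = [t=178, t=342].
Intermediaries M with M overlaps P: E, L, U.
Via E — items with X met-by E: none.
Via L — items with X met-by L: none.
Via U — items with X met-by U: none.
Union: none.

none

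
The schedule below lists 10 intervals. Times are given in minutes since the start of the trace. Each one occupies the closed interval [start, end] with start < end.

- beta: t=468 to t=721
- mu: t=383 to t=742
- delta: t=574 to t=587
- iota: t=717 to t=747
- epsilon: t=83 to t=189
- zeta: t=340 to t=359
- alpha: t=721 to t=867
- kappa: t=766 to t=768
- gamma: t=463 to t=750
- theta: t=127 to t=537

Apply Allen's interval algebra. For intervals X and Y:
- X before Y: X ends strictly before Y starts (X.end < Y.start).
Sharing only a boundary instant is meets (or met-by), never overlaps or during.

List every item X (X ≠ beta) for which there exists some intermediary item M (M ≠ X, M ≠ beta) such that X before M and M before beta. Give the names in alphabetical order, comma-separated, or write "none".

epsilon

Target beta = [t=468, t=721].
Intermediaries M with M before beta: epsilon, zeta.
Via epsilon — items with X before epsilon: none.
Via zeta — items with X before zeta: epsilon.
Union: epsilon.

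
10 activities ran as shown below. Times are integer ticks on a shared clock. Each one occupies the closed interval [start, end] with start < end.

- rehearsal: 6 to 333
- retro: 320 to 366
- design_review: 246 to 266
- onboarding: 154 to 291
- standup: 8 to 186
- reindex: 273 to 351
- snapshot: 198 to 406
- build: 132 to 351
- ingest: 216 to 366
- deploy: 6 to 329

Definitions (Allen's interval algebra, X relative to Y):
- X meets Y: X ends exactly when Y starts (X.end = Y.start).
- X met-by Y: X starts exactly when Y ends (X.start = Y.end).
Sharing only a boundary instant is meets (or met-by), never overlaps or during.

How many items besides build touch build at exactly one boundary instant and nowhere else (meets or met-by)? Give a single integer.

Target build = [132, 351].
deploy [6, 329] → overlaps → no.
design_review [246, 266] → during → no.
ingest [216, 366] → overlapped-by → no.
onboarding [154, 291] → during → no.
rehearsal [6, 333] → overlaps → no.
reindex [273, 351] → finishes → no.
retro [320, 366] → overlapped-by → no.
snapshot [198, 406] → overlapped-by → no.
standup [8, 186] → overlaps → no.
Total: 0.

0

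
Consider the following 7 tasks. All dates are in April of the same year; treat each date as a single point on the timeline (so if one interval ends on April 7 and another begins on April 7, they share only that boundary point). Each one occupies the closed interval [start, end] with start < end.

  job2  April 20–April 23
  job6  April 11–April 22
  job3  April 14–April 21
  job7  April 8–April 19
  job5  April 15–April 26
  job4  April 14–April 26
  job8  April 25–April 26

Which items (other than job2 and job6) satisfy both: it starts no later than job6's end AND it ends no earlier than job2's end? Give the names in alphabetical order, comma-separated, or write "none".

Conditions: its start is no later than job6's end (X.start <= April 22) AND its end is no earlier than job2's end (X.end >= April 23).
job3: start April 14 <= April 22? ✓; end April 21 >= April 23? ✗ → no.
job4: start April 14 <= April 22? ✓; end April 26 >= April 23? ✓ → yes.
job5: start April 15 <= April 22? ✓; end April 26 >= April 23? ✓ → yes.
job7: start April 8 <= April 22? ✓; end April 19 >= April 23? ✗ → no.
job8: start April 25 <= April 22? ✗; end April 26 >= April 23? ✓ → no.
Result: job4, job5.

job4, job5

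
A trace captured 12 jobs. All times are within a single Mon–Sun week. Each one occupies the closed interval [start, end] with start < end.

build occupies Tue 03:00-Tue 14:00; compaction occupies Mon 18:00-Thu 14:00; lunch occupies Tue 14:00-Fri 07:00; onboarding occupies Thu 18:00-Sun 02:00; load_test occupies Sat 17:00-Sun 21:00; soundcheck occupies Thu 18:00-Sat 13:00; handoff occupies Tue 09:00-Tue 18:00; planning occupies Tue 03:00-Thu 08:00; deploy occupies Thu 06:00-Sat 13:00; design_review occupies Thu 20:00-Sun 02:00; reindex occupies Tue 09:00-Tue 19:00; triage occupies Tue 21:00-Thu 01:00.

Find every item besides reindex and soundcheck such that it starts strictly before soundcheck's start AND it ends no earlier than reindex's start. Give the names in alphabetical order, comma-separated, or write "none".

Conditions: its start is strictly before soundcheck's start (X.start < Thu 18:00) AND its end is no earlier than reindex's start (X.end >= Tue 09:00).
build: start Tue 03:00 < Thu 18:00? ✓; end Tue 14:00 >= Tue 09:00? ✓ → yes.
compaction: start Mon 18:00 < Thu 18:00? ✓; end Thu 14:00 >= Tue 09:00? ✓ → yes.
deploy: start Thu 06:00 < Thu 18:00? ✓; end Sat 13:00 >= Tue 09:00? ✓ → yes.
design_review: start Thu 20:00 < Thu 18:00? ✗; end Sun 02:00 >= Tue 09:00? ✓ → no.
handoff: start Tue 09:00 < Thu 18:00? ✓; end Tue 18:00 >= Tue 09:00? ✓ → yes.
load_test: start Sat 17:00 < Thu 18:00? ✗; end Sun 21:00 >= Tue 09:00? ✓ → no.
lunch: start Tue 14:00 < Thu 18:00? ✓; end Fri 07:00 >= Tue 09:00? ✓ → yes.
onboarding: start Thu 18:00 < Thu 18:00? ✗; end Sun 02:00 >= Tue 09:00? ✓ → no.
planning: start Tue 03:00 < Thu 18:00? ✓; end Thu 08:00 >= Tue 09:00? ✓ → yes.
triage: start Tue 21:00 < Thu 18:00? ✓; end Thu 01:00 >= Tue 09:00? ✓ → yes.
Result: build, compaction, deploy, handoff, lunch, planning, triage.

build, compaction, deploy, handoff, lunch, planning, triage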